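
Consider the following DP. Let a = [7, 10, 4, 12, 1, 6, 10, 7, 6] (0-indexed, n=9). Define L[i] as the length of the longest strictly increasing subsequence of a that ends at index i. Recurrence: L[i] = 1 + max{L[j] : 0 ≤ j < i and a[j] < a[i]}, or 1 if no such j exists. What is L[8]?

2

   i    0    1    2    3    4    5    6    7    8
a[i]    7   10    4   12    1    6   10    7    6
L[i]    1    2    1    3    1    2    3    3    2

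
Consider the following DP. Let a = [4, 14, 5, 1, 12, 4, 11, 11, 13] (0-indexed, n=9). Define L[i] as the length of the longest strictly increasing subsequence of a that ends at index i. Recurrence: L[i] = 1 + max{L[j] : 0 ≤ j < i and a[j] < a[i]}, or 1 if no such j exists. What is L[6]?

3

   i    0    1    2    3    4    5    6    7    8
a[i]    4   14    5    1   12    4   11   11   13
L[i]    1    2    2    1    3    2    3    3    4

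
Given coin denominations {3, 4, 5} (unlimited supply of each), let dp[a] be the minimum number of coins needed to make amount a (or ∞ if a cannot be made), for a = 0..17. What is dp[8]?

2

 a  0  1  2  3  4  5  6  7  8  9 10 11 12 13 14 15 16 17
dp  0  -  -  1  1  1  2  2  2  2  2  3  3  3  3  3  4  4
(- denotes ∞ / unreachable)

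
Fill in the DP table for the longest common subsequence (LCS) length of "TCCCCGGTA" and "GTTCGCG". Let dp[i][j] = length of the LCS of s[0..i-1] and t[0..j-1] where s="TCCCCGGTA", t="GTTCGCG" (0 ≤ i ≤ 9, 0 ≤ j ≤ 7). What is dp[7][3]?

1

   ''  G  T  T  C  G  C  G
''  0  0  0  0  0  0  0  0
 T  0  0  1  1  1  1  1  1
 C  0  0  1  1  2  2  2  2
 C  0  0  1  1  2  2  3  3
 C  0  0  1  1  2  2  3  3
 C  0  0  1  1  2  2  3  3
 G  0  1  1  1  2  3  3  4
 G  0  1  1  1  2  3  3  4
 T  0  1  2  2  2  3  3  4
 A  0  1  2  2  2  3  3  4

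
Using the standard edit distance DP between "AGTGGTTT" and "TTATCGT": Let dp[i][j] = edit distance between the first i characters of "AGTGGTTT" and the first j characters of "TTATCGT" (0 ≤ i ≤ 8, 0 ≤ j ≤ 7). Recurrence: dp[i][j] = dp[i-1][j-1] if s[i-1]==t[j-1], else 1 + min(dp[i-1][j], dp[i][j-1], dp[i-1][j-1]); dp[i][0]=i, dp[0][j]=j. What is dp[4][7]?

   ''  T  T  A  T  C  G  T
''  0  1  2  3  4  5  6  7
 A  1  1  2  2  3  4  5  6
 G  2  2  2  3  3  4  4  5
 T  3  2  2  3  3  4  5  4
 G  4  3  3  3  4  4  4  5
 G  5  4  4  4  4  5  4  5
 T  6  5  4  5  4  5  5  4
 T  7  6  5  5  5  5  6  5
 T  8  7  6  6  5  6  6  6

5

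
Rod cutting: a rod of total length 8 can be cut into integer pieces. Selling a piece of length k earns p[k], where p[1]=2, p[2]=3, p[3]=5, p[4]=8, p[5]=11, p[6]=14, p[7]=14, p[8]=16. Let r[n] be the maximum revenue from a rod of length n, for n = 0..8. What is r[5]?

11

   n    0    1    2    3    4    5    6    7    8
r[n]    0    2    4    6    8   11   14   16   18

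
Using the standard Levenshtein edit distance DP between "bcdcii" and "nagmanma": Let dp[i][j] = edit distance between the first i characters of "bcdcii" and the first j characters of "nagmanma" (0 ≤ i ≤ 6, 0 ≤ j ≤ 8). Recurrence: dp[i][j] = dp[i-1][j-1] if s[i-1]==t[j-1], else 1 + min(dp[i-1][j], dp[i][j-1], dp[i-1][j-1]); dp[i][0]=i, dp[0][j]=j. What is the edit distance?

8

   ''  n  a  g  m  a  n  m  a
''  0  1  2  3  4  5  6  7  8
 b  1  1  2  3  4  5  6  7  8
 c  2  2  2  3  4  5  6  7  8
 d  3  3  3  3  4  5  6  7  8
 c  4  4  4  4  4  5  6  7  8
 i  5  5  5  5  5  5  6  7  8
 i  6  6  6  6  6  6  6  7  8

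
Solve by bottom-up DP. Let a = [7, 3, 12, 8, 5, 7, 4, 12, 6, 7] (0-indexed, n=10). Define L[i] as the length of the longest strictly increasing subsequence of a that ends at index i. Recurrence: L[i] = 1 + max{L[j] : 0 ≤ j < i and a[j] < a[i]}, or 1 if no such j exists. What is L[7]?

4

   i    0    1    2    3    4    5    6    7    8    9
a[i]    7    3   12    8    5    7    4   12    6    7
L[i]    1    1    2    2    2    3    2    4    3    4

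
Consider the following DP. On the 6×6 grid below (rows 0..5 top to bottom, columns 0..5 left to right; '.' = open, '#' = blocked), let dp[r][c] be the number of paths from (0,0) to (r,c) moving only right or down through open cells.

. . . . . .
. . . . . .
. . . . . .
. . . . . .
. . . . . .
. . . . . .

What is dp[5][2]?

21

r\c   0   1   2   3   4   5
  0   1   1   1   1   1   1
  1   1   2   3   4   5   6
  2   1   3   6  10  15  21
  3   1   4  10  20  35  56
  4   1   5  15  35  70 126
  5   1   6  21  56 126 252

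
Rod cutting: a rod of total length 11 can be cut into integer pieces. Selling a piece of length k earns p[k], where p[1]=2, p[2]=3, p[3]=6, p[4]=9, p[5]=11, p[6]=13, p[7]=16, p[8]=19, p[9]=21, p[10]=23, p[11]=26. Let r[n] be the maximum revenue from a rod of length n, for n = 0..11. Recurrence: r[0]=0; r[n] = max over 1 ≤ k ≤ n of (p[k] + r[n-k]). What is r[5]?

11

   n    0    1    2    3    4    5    6    7    8    9   10   11
r[n]    0    2    4    6    9   11   13   16   19   21   23   26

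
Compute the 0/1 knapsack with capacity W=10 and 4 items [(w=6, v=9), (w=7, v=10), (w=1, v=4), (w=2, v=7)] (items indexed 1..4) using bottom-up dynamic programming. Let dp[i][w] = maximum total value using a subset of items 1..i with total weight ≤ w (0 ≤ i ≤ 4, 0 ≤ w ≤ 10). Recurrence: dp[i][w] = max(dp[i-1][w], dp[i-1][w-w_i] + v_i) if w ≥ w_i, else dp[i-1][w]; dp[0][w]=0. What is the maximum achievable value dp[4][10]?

i\w   0   1   2   3   4   5   6   7   8   9  10
  0   0   0   0   0   0   0   0   0   0   0   0
  1   0   0   0   0   0   0   9   9   9   9   9
  2   0   0   0   0   0   0   9  10  10  10  10
  3   0   4   4   4   4   4   9  13  14  14  14
  4   0   4   7  11  11  11  11  13  16  20  21

21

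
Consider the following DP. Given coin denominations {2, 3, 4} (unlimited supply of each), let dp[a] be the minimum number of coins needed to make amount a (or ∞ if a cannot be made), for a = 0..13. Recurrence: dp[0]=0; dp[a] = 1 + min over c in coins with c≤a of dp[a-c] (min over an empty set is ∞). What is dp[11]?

 a  0  1  2  3  4  5  6  7  8  9 10 11 12 13
dp  0  -  1  1  1  2  2  2  2  3  3  3  3  4
(- denotes ∞ / unreachable)

3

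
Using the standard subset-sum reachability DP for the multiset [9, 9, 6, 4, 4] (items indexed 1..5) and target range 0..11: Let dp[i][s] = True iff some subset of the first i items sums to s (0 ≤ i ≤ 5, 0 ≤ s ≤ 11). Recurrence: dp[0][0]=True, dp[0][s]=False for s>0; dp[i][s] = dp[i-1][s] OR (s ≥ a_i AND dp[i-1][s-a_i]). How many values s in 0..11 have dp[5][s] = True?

6

i\s   0   1   2   3   4   5   6   7   8   9  10  11
  0   T   F   F   F   F   F   F   F   F   F   F   F
  1   T   F   F   F   F   F   F   F   F   T   F   F
  2   T   F   F   F   F   F   F   F   F   T   F   F
  3   T   F   F   F   F   F   T   F   F   T   F   F
  4   T   F   F   F   T   F   T   F   F   T   T   F
  5   T   F   F   F   T   F   T   F   T   T   T   F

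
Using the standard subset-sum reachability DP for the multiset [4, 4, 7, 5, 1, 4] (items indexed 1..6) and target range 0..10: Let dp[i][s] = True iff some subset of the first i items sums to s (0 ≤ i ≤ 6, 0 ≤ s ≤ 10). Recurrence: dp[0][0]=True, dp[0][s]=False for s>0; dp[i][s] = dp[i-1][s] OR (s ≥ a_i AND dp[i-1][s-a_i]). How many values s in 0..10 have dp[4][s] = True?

6

i\s   0   1   2   3   4   5   6   7   8   9  10
  0   T   F   F   F   F   F   F   F   F   F   F
  1   T   F   F   F   T   F   F   F   F   F   F
  2   T   F   F   F   T   F   F   F   T   F   F
  3   T   F   F   F   T   F   F   T   T   F   F
  4   T   F   F   F   T   T   F   T   T   T   F
  5   T   T   F   F   T   T   T   T   T   T   T
  6   T   T   F   F   T   T   T   T   T   T   T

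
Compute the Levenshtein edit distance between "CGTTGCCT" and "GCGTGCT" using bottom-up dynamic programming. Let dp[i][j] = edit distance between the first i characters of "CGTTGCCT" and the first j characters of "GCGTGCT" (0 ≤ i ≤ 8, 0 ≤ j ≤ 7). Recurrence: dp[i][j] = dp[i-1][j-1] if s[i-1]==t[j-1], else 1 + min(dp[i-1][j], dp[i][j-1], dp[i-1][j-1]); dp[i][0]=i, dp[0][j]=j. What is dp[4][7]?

3

   ''  G  C  G  T  G  C  T
''  0  1  2  3  4  5  6  7
 C  1  1  1  2  3  4  5  6
 G  2  1  2  1  2  3  4  5
 T  3  2  2  2  1  2  3  4
 T  4  3  3  3  2  2  3  3
 G  5  4  4  3  3  2  3  4
 C  6  5  4  4  4  3  2  3
 C  7  6  5  5  5  4  3  3
 T  8  7  6  6  5  5  4  3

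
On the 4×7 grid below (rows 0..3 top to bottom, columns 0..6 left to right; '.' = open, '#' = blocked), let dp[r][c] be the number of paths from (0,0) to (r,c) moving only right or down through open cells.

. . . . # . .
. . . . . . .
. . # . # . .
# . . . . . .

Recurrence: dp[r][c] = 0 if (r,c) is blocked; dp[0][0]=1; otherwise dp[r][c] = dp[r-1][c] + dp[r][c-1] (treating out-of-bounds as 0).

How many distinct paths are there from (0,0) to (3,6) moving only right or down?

r\c   0   1   2   3   4   5   6
  0   1   1   1   1   0   0   0
  1   1   2   3   4   4   4   4
  2   1   3   0   4   0   4   8
  3   0   3   3   7   7  11  19

19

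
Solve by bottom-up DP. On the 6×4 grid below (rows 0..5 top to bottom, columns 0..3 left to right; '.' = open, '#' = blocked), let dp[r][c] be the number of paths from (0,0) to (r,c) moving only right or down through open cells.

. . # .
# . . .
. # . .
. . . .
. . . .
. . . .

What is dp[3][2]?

1

r\c   0   1   2   3
  0   1   1   0   0
  1   0   1   1   1
  2   0   0   1   2
  3   0   0   1   3
  4   0   0   1   4
  5   0   0   1   5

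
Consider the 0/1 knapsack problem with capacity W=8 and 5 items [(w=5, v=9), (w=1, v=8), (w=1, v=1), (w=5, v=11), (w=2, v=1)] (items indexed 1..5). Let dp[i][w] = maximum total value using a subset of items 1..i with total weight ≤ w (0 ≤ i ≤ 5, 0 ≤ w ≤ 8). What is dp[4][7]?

20

i\w   0   1   2   3   4   5   6   7   8
  0   0   0   0   0   0   0   0   0   0
  1   0   0   0   0   0   9   9   9   9
  2   0   8   8   8   8   9  17  17  17
  3   0   8   9   9   9   9  17  18  18
  4   0   8   9   9   9  11  19  20  20
  5   0   8   9   9  10  11  19  20  20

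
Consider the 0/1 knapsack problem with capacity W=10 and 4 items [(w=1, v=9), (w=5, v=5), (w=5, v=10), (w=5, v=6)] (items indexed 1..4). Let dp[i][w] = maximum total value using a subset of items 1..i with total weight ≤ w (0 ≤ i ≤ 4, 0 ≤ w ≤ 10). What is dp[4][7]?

19

i\w   0   1   2   3   4   5   6   7   8   9  10
  0   0   0   0   0   0   0   0   0   0   0   0
  1   0   9   9   9   9   9   9   9   9   9   9
  2   0   9   9   9   9   9  14  14  14  14  14
  3   0   9   9   9   9  10  19  19  19  19  19
  4   0   9   9   9   9  10  19  19  19  19  19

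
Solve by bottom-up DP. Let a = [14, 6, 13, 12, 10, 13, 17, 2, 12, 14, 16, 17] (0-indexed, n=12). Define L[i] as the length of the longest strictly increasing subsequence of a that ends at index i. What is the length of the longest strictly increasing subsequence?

6

   i    0    1    2    3    4    5    6    7    8    9   10   11
a[i]   14    6   13   12   10   13   17    2   12   14   16   17
L[i]    1    1    2    2    2    3    4    1    3    4    5    6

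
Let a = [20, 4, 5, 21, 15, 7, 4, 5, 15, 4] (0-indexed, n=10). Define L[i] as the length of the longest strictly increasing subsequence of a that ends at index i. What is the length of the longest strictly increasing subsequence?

4

   i    0    1    2    3    4    5    6    7    8    9
a[i]   20    4    5   21   15    7    4    5   15    4
L[i]    1    1    2    3    3    3    1    2    4    1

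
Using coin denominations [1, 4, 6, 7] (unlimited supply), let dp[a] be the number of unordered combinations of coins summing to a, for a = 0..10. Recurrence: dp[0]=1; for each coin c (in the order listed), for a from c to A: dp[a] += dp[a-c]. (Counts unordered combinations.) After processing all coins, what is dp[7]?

after  coin     0     1     2     3     4     5     6     7     8     9    10
          1     1     1     1     1     1     1     1     1     1     1     1
          4     1     1     1     1     2     2     2     2     3     3     3
          6     1     1     1     1     2     2     3     3     4     4     5
          7     1     1     1     1     2     2     3     4     5     5     6

4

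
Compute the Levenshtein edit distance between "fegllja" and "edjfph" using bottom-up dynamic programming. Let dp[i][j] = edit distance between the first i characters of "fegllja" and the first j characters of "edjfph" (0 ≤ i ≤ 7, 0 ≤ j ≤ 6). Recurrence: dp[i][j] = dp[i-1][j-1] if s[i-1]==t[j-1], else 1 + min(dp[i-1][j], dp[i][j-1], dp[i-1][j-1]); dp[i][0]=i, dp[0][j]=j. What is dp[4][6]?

   ''  e  d  j  f  p  h
''  0  1  2  3  4  5  6
 f  1  1  2  3  3  4  5
 e  2  1  2  3  4  4  5
 g  3  2  2  3  4  5  5
 l  4  3  3  3  4  5  6
 l  5  4  4  4  4  5  6
 j  6  5  5  4  5  5  6
 a  7  6  6  5  5  6  6

6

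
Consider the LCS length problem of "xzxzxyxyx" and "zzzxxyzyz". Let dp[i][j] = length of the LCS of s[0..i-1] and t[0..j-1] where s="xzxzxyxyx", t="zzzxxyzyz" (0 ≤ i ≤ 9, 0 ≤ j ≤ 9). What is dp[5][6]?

   ''  z  z  z  x  x  y  z  y  z
''  0  0  0  0  0  0  0  0  0  0
 x  0  0  0  0  1  1  1  1  1  1
 z  0  1  1  1  1  1  1  2  2  2
 x  0  1  1  1  2  2  2  2  2  2
 z  0  1  2  2  2  2  2  3  3  3
 x  0  1  2  2  3  3  3  3  3  3
 y  0  1  2  2  3  3  4  4  4  4
 x  0  1  2  2  3  4  4  4  4  4
 y  0  1  2  2  3  4  5  5  5  5
 x  0  1  2  2  3  4  5  5  5  5

3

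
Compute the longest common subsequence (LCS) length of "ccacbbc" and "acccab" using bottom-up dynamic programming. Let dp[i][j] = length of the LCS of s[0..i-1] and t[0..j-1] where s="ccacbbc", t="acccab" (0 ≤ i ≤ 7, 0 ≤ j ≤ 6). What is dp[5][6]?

4

   ''  a  c  c  c  a  b
''  0  0  0  0  0  0  0
 c  0  0  1  1  1  1  1
 c  0  0  1  2  2  2  2
 a  0  1  1  2  2  3  3
 c  0  1  2  2  3  3  3
 b  0  1  2  2  3  3  4
 b  0  1  2  2  3  3  4
 c  0  1  2  3  3  3  4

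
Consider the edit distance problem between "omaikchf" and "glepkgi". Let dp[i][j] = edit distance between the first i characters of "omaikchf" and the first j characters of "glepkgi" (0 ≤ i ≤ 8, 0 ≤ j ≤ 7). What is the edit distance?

7

   ''  g  l  e  p  k  g  i
''  0  1  2  3  4  5  6  7
 o  1  1  2  3  4  5  6  7
 m  2  2  2  3  4  5  6  7
 a  3  3  3  3  4  5  6  7
 i  4  4  4  4  4  5  6  6
 k  5  5  5  5  5  4  5  6
 c  6  6  6  6  6  5  5  6
 h  7  7  7  7  7  6  6  6
 f  8  8  8  8  8  7  7  7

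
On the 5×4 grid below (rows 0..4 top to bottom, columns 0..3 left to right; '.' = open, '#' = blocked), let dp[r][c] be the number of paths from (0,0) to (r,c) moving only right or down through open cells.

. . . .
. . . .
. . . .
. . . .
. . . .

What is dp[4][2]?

15

r\c   0   1   2   3
  0   1   1   1   1
  1   1   2   3   4
  2   1   3   6  10
  3   1   4  10  20
  4   1   5  15  35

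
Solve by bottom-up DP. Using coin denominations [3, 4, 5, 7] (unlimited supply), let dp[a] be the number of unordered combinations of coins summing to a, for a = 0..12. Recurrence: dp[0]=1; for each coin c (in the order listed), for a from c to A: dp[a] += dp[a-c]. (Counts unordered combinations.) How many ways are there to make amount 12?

4

after  coin     0     1     2     3     4     5     6     7     8     9    10    11    12
          3     1     0     0     1     0     0     1     0     0     1     0     0     1
          4     1     0     0     1     1     0     1     1     1     1     1     1     2
          5     1     0     0     1     1     1     1     1     2     2     2     2     3
          7     1     0     0     1     1     1     1     2     2     2     3     3     4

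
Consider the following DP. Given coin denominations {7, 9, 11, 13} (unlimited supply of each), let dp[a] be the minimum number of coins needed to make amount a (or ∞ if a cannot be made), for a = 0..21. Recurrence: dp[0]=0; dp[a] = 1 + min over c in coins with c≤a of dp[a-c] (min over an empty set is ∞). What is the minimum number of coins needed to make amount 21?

3

 a  0  1  2  3  4  5  6  7  8  9 10 11 12 13 14 15 16 17 18 19 20 21
dp  0  -  -  -  -  -  -  1  -  1  -  1  -  1  2  -  2  -  2  -  2  3
(- denotes ∞ / unreachable)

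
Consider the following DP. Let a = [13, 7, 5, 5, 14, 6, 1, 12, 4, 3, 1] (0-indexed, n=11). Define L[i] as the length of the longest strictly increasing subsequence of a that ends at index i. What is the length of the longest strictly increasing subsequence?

   i    0    1    2    3    4    5    6    7    8    9   10
a[i]   13    7    5    5   14    6    1   12    4    3    1
L[i]    1    1    1    1    2    2    1    3    2    2    1

3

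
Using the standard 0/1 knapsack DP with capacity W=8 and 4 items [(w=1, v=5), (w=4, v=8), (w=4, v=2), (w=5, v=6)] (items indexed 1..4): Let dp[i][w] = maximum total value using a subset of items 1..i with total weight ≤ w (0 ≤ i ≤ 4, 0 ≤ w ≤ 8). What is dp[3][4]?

8

i\w   0   1   2   3   4   5   6   7   8
  0   0   0   0   0   0   0   0   0   0
  1   0   5   5   5   5   5   5   5   5
  2   0   5   5   5   8  13  13  13  13
  3   0   5   5   5   8  13  13  13  13
  4   0   5   5   5   8  13  13  13  13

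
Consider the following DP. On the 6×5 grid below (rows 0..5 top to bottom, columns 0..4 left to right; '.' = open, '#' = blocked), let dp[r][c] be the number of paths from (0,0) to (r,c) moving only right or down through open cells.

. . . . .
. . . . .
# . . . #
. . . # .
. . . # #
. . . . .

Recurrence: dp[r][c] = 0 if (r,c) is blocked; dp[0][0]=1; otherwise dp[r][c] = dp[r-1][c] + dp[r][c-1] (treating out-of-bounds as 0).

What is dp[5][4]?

r\c   0   1   2   3   4
  0   1   1   1   1   1
  1   1   2   3   4   5
  2   0   2   5   9   0
  3   0   2   7   0   0
  4   0   2   9   0   0
  5   0   2  11  11  11

11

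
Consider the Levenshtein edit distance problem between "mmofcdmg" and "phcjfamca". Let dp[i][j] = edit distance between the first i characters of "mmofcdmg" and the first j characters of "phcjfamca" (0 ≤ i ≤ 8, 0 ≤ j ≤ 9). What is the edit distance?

   ''  p  h  c  j  f  a  m  c  a
''  0  1  2  3  4  5  6  7  8  9
 m  1  1  2  3  4  5  6  6  7  8
 m  2  2  2  3  4  5  6  6  7  8
 o  3  3  3  3  4  5  6  7  7  8
 f  4  4  4  4  4  4  5  6  7  8
 c  5  5  5  4  5  5  5  6  6  7
 d  6  6  6  5  5  6  6  6  7  7
 m  7  7  7  6  6  6  7  6  7  8
 g  8  8  8  7  7  7  7  7  7  8

8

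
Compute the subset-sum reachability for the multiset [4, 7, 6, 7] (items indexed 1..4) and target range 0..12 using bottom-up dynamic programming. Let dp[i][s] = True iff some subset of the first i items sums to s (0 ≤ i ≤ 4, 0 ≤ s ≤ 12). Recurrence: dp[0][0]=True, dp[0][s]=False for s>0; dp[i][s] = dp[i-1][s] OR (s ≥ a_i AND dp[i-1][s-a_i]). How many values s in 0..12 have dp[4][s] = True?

i\s   0   1   2   3   4   5   6   7   8   9  10  11  12
  0   T   F   F   F   F   F   F   F   F   F   F   F   F
  1   T   F   F   F   T   F   F   F   F   F   F   F   F
  2   T   F   F   F   T   F   F   T   F   F   F   T   F
  3   T   F   F   F   T   F   T   T   F   F   T   T   F
  4   T   F   F   F   T   F   T   T   F   F   T   T   F

6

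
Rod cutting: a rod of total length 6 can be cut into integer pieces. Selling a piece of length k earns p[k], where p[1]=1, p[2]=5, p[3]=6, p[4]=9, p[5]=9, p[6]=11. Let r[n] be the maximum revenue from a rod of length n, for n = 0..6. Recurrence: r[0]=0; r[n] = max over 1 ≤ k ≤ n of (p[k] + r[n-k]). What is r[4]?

   n    0    1    2    3    4    5    6
r[n]    0    1    5    6   10   11   15

10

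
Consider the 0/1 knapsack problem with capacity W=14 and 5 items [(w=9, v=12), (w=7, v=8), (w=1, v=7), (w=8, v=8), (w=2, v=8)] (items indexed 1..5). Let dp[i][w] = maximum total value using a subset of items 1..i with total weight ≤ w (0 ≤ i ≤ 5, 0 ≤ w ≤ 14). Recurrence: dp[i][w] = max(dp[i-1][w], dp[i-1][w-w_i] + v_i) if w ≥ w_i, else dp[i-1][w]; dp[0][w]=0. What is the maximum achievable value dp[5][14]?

27

i\w   0   1   2   3   4   5   6   7   8   9  10  11  12  13  14
  0   0   0   0   0   0   0   0   0   0   0   0   0   0   0   0
  1   0   0   0   0   0   0   0   0   0  12  12  12  12  12  12
  2   0   0   0   0   0   0   0   8   8  12  12  12  12  12  12
  3   0   7   7   7   7   7   7   8  15  15  19  19  19  19  19
  4   0   7   7   7   7   7   7   8  15  15  19  19  19  19  19
  5   0   7   8  15  15  15  15  15  15  16  23  23  27  27  27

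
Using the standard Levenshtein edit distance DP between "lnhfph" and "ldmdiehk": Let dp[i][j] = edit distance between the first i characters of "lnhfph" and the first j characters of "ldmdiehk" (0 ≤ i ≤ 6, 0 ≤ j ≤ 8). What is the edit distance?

   ''  l  d  m  d  i  e  h  k
''  0  1  2  3  4  5  6  7  8
 l  1  0  1  2  3  4  5  6  7
 n  2  1  1  2  3  4  5  6  7
 h  3  2  2  2  3  4  5  5  6
 f  4  3  3  3  3  4  5  6  6
 p  5  4  4  4  4  4  5  6  7
 h  6  5  5  5  5  5  5  5  6

6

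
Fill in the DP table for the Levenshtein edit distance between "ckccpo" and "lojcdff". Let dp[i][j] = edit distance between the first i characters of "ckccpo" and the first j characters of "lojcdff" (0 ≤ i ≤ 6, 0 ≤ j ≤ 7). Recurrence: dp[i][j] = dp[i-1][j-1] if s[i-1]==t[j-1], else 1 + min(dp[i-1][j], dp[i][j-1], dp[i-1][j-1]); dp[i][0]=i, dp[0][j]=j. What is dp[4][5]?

   ''  l  o  j  c  d  f  f
''  0  1  2  3  4  5  6  7
 c  1  1  2  3  3  4  5  6
 k  2  2  2  3  4  4  5  6
 c  3  3  3  3  3  4  5  6
 c  4  4  4  4  3  4  5  6
 p  5  5  5  5  4  4  5  6
 o  6  6  5  6  5  5  5  6

4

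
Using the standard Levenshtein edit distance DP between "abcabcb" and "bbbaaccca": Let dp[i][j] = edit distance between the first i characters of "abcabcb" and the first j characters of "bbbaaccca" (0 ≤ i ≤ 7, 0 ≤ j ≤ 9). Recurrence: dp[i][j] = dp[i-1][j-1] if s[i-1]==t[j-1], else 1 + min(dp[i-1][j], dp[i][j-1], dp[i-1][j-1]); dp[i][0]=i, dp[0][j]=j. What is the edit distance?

   ''  b  b  b  a  a  c  c  c  a
''  0  1  2  3  4  5  6  7  8  9
 a  1  1  2  3  3  4  5  6  7  8
 b  2  1  1  2  3  4  5  6  7  8
 c  3  2  2  2  3  4  4  5  6  7
 a  4  3  3  3  2  3  4  5  6  6
 b  5  4  3  3  3  3  4  5  6  7
 c  6  5  4  4  4  4  3  4  5  6
 b  7  6  5  4  5  5  4  4  5  6

6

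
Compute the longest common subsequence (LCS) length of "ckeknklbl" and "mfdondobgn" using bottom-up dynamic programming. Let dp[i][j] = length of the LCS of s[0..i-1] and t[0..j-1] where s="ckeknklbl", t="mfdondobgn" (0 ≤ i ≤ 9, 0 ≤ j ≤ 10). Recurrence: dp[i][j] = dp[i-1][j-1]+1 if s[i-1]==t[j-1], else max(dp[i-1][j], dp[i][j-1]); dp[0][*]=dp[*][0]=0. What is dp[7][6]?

1

   ''  m  f  d  o  n  d  o  b  g  n
''  0  0  0  0  0  0  0  0  0  0  0
 c  0  0  0  0  0  0  0  0  0  0  0
 k  0  0  0  0  0  0  0  0  0  0  0
 e  0  0  0  0  0  0  0  0  0  0  0
 k  0  0  0  0  0  0  0  0  0  0  0
 n  0  0  0  0  0  1  1  1  1  1  1
 k  0  0  0  0  0  1  1  1  1  1  1
 l  0  0  0  0  0  1  1  1  1  1  1
 b  0  0  0  0  0  1  1  1  2  2  2
 l  0  0  0  0  0  1  1  1  2  2  2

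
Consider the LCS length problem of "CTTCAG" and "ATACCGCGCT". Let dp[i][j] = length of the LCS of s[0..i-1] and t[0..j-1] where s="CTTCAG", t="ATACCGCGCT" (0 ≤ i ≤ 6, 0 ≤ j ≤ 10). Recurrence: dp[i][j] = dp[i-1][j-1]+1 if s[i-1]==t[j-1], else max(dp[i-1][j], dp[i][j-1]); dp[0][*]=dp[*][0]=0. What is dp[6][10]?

3

   ''  A  T  A  C  C  G  C  G  C  T
''  0  0  0  0  0  0  0  0  0  0  0
 C  0  0  0  0  1  1  1  1  1  1  1
 T  0  0  1  1  1  1  1  1  1  1  2
 T  0  0  1  1  1  1  1  1  1  1  2
 C  0  0  1  1  2  2  2  2  2  2  2
 A  0  1  1  2  2  2  2  2  2  2  2
 G  0  1  1  2  2  2  3  3  3  3  3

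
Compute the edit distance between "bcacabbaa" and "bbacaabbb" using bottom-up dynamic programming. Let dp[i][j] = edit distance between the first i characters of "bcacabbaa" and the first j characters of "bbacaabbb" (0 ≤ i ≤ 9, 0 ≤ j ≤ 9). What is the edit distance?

4

   ''  b  b  a  c  a  a  b  b  b
''  0  1  2  3  4  5  6  7  8  9
 b  1  0  1  2  3  4  5  6  7  8
 c  2  1  1  2  2  3  4  5  6  7
 a  3  2  2  1  2  2  3  4  5  6
 c  4  3  3  2  1  2  3  4  5  6
 a  5  4  4  3  2  1  2  3  4  5
 b  6  5  4  4  3  2  2  2  3  4
 b  7  6  5  5  4  3  3  2  2  3
 a  8  7  6  5  5  4  3  3  3  3
 a  9  8  7  6  6  5  4  4  4  4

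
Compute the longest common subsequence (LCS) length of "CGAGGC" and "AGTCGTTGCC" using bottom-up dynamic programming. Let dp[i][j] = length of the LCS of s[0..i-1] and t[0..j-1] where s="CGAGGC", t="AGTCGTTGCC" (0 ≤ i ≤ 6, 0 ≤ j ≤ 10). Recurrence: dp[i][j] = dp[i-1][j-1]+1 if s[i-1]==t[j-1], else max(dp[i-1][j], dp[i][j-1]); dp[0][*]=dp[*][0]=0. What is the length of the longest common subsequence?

4

   ''  A  G  T  C  G  T  T  G  C  C
''  0  0  0  0  0  0  0  0  0  0  0
 C  0  0  0  0  1  1  1  1  1  1  1
 G  0  0  1  1  1  2  2  2  2  2  2
 A  0  1  1  1  1  2  2  2  2  2  2
 G  0  1  2  2  2  2  2  2  3  3  3
 G  0  1  2  2  2  3  3  3  3  3  3
 C  0  1  2  2  3  3  3  3  3  4  4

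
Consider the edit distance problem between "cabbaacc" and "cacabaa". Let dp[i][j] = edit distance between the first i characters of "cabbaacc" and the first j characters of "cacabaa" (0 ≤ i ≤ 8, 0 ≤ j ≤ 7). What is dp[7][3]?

4

   ''  c  a  c  a  b  a  a
''  0  1  2  3  4  5  6  7
 c  1  0  1  2  3  4  5  6
 a  2  1  0  1  2  3  4  5
 b  3  2  1  1  2  2  3  4
 b  4  3  2  2  2  2  3  4
 a  5  4  3  3  2  3  2  3
 a  6  5  4  4  3  3  3  2
 c  7  6  5  4  4  4  4  3
 c  8  7  6  5  5  5  5  4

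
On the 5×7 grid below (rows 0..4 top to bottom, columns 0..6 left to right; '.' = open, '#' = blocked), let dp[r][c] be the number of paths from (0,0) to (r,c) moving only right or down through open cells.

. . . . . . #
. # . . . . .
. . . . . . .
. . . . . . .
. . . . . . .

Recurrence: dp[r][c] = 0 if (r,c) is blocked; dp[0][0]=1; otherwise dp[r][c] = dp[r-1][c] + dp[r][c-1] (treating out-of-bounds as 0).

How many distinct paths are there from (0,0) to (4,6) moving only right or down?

r\c   0   1   2   3   4   5   6
  0   1   1   1   1   1   1   0
  1   1   0   1   2   3   4   4
  2   1   1   2   4   7  11  15
  3   1   2   4   8  15  26  41
  4   1   3   7  15  30  56  97

97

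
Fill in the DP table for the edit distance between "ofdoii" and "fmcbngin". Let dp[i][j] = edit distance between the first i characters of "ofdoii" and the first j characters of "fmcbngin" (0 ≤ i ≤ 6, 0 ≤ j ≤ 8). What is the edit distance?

   ''  f  m  c  b  n  g  i  n
''  0  1  2  3  4  5  6  7  8
 o  1  1  2  3  4  5  6  7  8
 f  2  1  2  3  4  5  6  7  8
 d  3  2  2  3  4  5  6  7  8
 o  4  3  3  3  4  5  6  7  8
 i  5  4  4  4  4  5  6  6  7
 i  6  5  5  5  5  5  6  6  7

7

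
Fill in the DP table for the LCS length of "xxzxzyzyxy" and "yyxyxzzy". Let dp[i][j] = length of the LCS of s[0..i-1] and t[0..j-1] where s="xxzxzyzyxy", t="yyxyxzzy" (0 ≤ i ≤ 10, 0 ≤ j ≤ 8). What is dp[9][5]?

3

   ''  y  y  x  y  x  z  z  y
''  0  0  0  0  0  0  0  0  0
 x  0  0  0  1  1  1  1  1  1
 x  0  0  0  1  1  2  2  2  2
 z  0  0  0  1  1  2  3  3  3
 x  0  0  0  1  1  2  3  3  3
 z  0  0  0  1  1  2  3  4  4
 y  0  1  1  1  2  2  3  4  5
 z  0  1  1  1  2  2  3  4  5
 y  0  1  2  2  2  2  3  4  5
 x  0  1  2  3  3  3  3  4  5
 y  0  1  2  3  4  4  4  4  5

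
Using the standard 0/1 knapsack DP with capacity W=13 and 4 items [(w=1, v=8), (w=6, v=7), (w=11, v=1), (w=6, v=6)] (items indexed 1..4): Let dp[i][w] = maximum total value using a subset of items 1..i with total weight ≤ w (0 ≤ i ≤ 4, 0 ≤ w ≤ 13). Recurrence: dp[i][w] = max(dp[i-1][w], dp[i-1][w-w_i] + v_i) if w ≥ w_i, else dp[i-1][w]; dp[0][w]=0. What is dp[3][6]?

i\w   0   1   2   3   4   5   6   7   8   9  10  11  12  13
  0   0   0   0   0   0   0   0   0   0   0   0   0   0   0
  1   0   8   8   8   8   8   8   8   8   8   8   8   8   8
  2   0   8   8   8   8   8   8  15  15  15  15  15  15  15
  3   0   8   8   8   8   8   8  15  15  15  15  15  15  15
  4   0   8   8   8   8   8   8  15  15  15  15  15  15  21

8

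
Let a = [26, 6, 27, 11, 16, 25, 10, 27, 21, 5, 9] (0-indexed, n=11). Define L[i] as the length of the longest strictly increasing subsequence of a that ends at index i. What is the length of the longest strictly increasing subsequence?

   i    0    1    2    3    4    5    6    7    8    9   10
a[i]   26    6   27   11   16   25   10   27   21    5    9
L[i]    1    1    2    2    3    4    2    5    4    1    2

5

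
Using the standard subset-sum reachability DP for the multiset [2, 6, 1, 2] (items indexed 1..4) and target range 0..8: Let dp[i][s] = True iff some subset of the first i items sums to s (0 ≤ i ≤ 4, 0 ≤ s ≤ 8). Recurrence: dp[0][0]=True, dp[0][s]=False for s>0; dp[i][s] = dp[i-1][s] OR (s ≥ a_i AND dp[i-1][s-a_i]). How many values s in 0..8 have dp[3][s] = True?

7

i\s   0   1   2   3   4   5   6   7   8
  0   T   F   F   F   F   F   F   F   F
  1   T   F   T   F   F   F   F   F   F
  2   T   F   T   F   F   F   T   F   T
  3   T   T   T   T   F   F   T   T   T
  4   T   T   T   T   T   T   T   T   T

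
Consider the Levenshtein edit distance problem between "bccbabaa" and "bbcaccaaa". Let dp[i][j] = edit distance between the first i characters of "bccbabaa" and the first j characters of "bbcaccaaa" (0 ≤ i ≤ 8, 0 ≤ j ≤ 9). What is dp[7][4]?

   ''  b  b  c  a  c  c  a  a  a
''  0  1  2  3  4  5  6  7  8  9
 b  1  0  1  2  3  4  5  6  7  8
 c  2  1  1  1  2  3  4  5  6  7
 c  3  2  2  1  2  2  3  4  5  6
 b  4  3  2  2  2  3  3  4  5  6
 a  5  4  3  3  2  3  4  3  4  5
 b  6  5  4  4  3  3  4  4  4  5
 a  7  6  5  5  4  4  4  4  4  4
 a  8  7  6  6  5  5  5  4  4  4

4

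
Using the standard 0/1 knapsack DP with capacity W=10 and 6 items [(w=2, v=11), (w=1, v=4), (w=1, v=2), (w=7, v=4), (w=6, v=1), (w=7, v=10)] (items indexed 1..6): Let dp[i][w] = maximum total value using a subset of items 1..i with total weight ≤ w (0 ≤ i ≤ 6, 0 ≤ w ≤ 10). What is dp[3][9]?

i\w   0   1   2   3   4   5   6   7   8   9  10
  0   0   0   0   0   0   0   0   0   0   0   0
  1   0   0  11  11  11  11  11  11  11  11  11
  2   0   4  11  15  15  15  15  15  15  15  15
  3   0   4  11  15  17  17  17  17  17  17  17
  4   0   4  11  15  17  17  17  17  17  17  19
  5   0   4  11  15  17  17  17  17  17  17  19
  6   0   4  11  15  17  17  17  17  17  21  25

17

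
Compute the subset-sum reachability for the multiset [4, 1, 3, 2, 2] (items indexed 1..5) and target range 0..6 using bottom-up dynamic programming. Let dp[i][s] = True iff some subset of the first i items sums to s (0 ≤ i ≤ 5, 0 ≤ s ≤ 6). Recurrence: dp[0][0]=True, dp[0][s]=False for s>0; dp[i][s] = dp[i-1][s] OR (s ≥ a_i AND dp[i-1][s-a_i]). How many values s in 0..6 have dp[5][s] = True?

7

i\s   0   1   2   3   4   5   6
  0   T   F   F   F   F   F   F
  1   T   F   F   F   T   F   F
  2   T   T   F   F   T   T   F
  3   T   T   F   T   T   T   F
  4   T   T   T   T   T   T   T
  5   T   T   T   T   T   T   T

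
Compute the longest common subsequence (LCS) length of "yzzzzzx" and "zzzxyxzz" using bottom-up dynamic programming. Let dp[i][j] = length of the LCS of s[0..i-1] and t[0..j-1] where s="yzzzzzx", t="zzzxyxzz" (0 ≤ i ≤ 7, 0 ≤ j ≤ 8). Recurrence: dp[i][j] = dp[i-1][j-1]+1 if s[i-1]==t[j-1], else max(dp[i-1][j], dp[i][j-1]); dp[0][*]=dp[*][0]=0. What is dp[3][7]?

2

   ''  z  z  z  x  y  x  z  z
''  0  0  0  0  0  0  0  0  0
 y  0  0  0  0  0  1  1  1  1
 z  0  1  1  1  1  1  1  2  2
 z  0  1  2  2  2  2  2  2  3
 z  0  1  2  3  3  3  3  3  3
 z  0  1  2  3  3  3  3  4  4
 z  0  1  2  3  3  3  3  4  5
 x  0  1  2  3  4  4  4  4  5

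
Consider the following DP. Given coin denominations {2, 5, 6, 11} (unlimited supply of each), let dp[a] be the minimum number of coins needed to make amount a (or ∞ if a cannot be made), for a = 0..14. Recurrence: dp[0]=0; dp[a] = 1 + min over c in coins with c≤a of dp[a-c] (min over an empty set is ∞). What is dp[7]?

 a  0  1  2  3  4  5  6  7  8  9 10 11 12 13 14
dp  0  -  1  -  2  1  1  2  2  3  2  1  2  2  3
(- denotes ∞ / unreachable)

2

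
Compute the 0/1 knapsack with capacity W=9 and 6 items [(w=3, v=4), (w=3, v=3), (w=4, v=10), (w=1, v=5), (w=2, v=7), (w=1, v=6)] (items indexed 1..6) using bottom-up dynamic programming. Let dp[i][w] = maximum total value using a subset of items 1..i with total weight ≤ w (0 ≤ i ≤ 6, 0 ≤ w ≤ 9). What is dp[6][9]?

28

i\w   0   1   2   3   4   5   6   7   8   9
  0   0   0   0   0   0   0   0   0   0   0
  1   0   0   0   4   4   4   4   4   4   4
  2   0   0   0   4   4   4   7   7   7   7
  3   0   0   0   4  10  10  10  14  14  14
  4   0   5   5   5  10  15  15  15  19  19
  5   0   5   7  12  12  15  17  22  22  22
  6   0   6  11  13  18  18  21  23  28  28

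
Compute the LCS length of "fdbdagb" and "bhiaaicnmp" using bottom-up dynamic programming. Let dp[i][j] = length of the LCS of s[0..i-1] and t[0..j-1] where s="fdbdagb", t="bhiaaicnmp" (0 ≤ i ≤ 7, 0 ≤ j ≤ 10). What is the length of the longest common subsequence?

   ''  b  h  i  a  a  i  c  n  m  p
''  0  0  0  0  0  0  0  0  0  0  0
 f  0  0  0  0  0  0  0  0  0  0  0
 d  0  0  0  0  0  0  0  0  0  0  0
 b  0  1  1  1  1  1  1  1  1  1  1
 d  0  1  1  1  1  1  1  1  1  1  1
 a  0  1  1  1  2  2  2  2  2  2  2
 g  0  1  1  1  2  2  2  2  2  2  2
 b  0  1  1  1  2  2  2  2  2  2  2

2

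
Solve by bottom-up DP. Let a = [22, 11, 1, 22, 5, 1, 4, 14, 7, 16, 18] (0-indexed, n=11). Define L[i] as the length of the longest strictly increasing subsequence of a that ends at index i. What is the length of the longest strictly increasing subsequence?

5

   i    0    1    2    3    4    5    6    7    8    9   10
a[i]   22   11    1   22    5    1    4   14    7   16   18
L[i]    1    1    1    2    2    1    2    3    3    4    5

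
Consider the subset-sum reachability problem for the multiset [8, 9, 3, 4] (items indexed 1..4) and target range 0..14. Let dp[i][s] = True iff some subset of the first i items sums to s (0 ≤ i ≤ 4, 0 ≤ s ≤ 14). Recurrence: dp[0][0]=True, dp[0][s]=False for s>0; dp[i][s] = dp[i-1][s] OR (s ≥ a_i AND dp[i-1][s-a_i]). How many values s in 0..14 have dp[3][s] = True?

i\s   0   1   2   3   4   5   6   7   8   9  10  11  12  13  14
  0   T   F   F   F   F   F   F   F   F   F   F   F   F   F   F
  1   T   F   F   F   F   F   F   F   T   F   F   F   F   F   F
  2   T   F   F   F   F   F   F   F   T   T   F   F   F   F   F
  3   T   F   F   T   F   F   F   F   T   T   F   T   T   F   F
  4   T   F   F   T   T   F   F   T   T   T   F   T   T   T   F

6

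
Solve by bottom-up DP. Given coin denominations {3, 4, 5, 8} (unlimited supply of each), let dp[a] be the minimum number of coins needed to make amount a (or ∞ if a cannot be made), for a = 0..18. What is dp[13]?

 a  0  1  2  3  4  5  6  7  8  9 10 11 12 13 14 15 16 17 18
dp  0  -  -  1  1  1  2  2  1  2  2  2  2  2  3  3  2  3  3
(- denotes ∞ / unreachable)

2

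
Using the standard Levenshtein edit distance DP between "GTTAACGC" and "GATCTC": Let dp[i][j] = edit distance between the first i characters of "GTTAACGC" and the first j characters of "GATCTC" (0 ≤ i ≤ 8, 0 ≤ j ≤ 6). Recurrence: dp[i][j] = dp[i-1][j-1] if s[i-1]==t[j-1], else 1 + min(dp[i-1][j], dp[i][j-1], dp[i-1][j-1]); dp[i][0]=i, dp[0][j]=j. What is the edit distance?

4

   ''  G  A  T  C  T  C
''  0  1  2  3  4  5  6
 G  1  0  1  2  3  4  5
 T  2  1  1  1  2  3  4
 T  3  2  2  1  2  2  3
 A  4  3  2  2  2  3  3
 A  5  4  3  3  3  3  4
 C  6  5  4  4  3  4  3
 G  7  6  5  5  4  4  4
 C  8  7  6  6  5  5  4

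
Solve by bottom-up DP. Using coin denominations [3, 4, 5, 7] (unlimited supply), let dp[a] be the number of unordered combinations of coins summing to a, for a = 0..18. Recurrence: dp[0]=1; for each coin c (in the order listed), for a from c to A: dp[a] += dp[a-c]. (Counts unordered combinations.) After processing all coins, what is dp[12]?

4

after  coin     0     1     2     3     4     5     6     7     8     9    10    11    12    13    14    15    16    17    18
          3     1     0     0     1     0     0     1     0     0     1     0     0     1     0     0     1     0     0     1
          4     1     0     0     1     1     0     1     1     1     1     1     1     2     1     1     2     2     1     2
          5     1     0     0     1     1     1     1     1     2     2     2     2     3     3     3     4     4     4     5
          7     1     0     0     1     1     1     1     2     2     2     3     3     4     4     5     6     6     7     8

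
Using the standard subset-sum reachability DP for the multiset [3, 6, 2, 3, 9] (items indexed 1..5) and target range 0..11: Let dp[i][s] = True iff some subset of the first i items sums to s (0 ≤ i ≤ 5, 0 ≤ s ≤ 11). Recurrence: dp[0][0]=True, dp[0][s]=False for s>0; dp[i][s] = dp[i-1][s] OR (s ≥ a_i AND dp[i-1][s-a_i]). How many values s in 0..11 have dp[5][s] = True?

i\s   0   1   2   3   4   5   6   7   8   9  10  11
  0   T   F   F   F   F   F   F   F   F   F   F   F
  1   T   F   F   T   F   F   F   F   F   F   F   F
  2   T   F   F   T   F   F   T   F   F   T   F   F
  3   T   F   T   T   F   T   T   F   T   T   F   T
  4   T   F   T   T   F   T   T   F   T   T   F   T
  5   T   F   T   T   F   T   T   F   T   T   F   T

8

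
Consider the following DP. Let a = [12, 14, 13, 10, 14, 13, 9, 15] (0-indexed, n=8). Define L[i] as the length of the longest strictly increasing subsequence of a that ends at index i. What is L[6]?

   i    0    1    2    3    4    5    6    7
a[i]   12   14   13   10   14   13    9   15
L[i]    1    2    2    1    3    2    1    4

1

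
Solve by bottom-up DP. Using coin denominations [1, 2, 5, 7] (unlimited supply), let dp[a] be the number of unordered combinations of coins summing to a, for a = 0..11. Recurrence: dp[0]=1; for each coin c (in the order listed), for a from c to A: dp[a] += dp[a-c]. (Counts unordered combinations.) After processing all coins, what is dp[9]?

10

after  coin     0     1     2     3     4     5     6     7     8     9    10    11
          1     1     1     1     1     1     1     1     1     1     1     1     1
          2     1     1     2     2     3     3     4     4     5     5     6     6
          5     1     1     2     2     3     4     5     6     7     8    10    11
          7     1     1     2     2     3     4     5     7     8    10    12    14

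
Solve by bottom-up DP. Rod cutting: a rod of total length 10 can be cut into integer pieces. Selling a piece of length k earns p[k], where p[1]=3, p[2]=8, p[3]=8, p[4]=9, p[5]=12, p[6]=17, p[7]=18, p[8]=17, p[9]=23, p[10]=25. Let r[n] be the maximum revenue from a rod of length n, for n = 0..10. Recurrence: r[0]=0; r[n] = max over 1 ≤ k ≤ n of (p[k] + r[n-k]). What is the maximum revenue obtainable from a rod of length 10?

   n    0    1    2    3    4    5    6    7    8    9   10
r[n]    0    3    8   11   16   19   24   27   32   35   40

40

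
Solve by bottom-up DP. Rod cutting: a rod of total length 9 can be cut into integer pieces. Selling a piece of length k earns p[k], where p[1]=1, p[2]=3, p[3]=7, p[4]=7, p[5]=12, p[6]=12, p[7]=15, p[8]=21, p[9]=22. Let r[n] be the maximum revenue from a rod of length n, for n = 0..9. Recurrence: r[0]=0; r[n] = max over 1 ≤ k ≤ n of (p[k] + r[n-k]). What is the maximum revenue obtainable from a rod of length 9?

   n    0    1    2    3    4    5    6    7    8    9
r[n]    0    1    3    7    8   12   14   15   21   22

22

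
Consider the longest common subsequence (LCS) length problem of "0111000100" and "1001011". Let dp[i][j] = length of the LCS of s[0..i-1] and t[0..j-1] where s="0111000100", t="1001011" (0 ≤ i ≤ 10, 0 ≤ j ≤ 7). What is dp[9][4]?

4

   ''  1  0  0  1  0  1  1
''  0  0  0  0  0  0  0  0
 0  0  0  1  1  1  1  1  1
 1  0  1  1  1  2  2  2  2
 1  0  1  1  1  2  2  3  3
 1  0  1  1  1  2  2  3  4
 0  0  1  2  2  2  3  3  4
 0  0  1  2  3  3  3  3  4
 0  0  1  2  3  3  4  4  4
 1  0  1  2  3  4  4  5  5
 0  0  1  2  3  4  5  5  5
 0  0  1  2  3  4  5  5  5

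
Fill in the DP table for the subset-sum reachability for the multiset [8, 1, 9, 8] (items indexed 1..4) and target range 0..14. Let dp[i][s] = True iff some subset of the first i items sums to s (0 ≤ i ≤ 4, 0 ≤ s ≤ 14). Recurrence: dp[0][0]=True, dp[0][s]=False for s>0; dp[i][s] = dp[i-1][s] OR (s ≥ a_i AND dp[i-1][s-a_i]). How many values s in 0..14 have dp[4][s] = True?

i\s   0   1   2   3   4   5   6   7   8   9  10  11  12  13  14
  0   T   F   F   F   F   F   F   F   F   F   F   F   F   F   F
  1   T   F   F   F   F   F   F   F   T   F   F   F   F   F   F
  2   T   T   F   F   F   F   F   F   T   T   F   F   F   F   F
  3   T   T   F   F   F   F   F   F   T   T   T   F   F   F   F
  4   T   T   F   F   F   F   F   F   T   T   T   F   F   F   F

5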